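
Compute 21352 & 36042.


0b101001101101000 & 0b1000110011001010 = 0b1001000 = 72

72


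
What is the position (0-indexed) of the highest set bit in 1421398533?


0b1010100101110001101001000000101. Highest set bit at position 30

30


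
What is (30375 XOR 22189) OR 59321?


Step 1: 30375 ^ 22189 = 8202
Step 2: 8202 | 59321 = 59323

59323


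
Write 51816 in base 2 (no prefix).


51816 = 1100101001101000 in binary

1100101001101000


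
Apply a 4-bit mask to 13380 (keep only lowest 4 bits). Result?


13380 & 15 = 4

4


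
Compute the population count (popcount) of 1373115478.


0b1010001110110000001010001010110 has 13 set bits

13


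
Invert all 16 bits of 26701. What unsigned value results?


26701 ^ 65535 = 38834

38834


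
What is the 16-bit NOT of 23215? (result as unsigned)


~0b101101010101111 = 0b1010010101010000 = 42320 (16-bit unsigned)

42320


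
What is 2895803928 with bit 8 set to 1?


2895803928 | (1 << 8) = 2895803928 | 256 = 2895804184

2895804184


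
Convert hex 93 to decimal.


93 hex = 147 decimal

147


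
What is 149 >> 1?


0b10010101 >> 1 = 0b1001010 = 74

74


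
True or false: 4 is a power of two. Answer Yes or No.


0b100. Only one bit set => Yes

Yes


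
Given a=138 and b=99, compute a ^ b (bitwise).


138 ^ 99 = 233

233


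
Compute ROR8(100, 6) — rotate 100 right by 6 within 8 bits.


Rotate 0b1100100 right by 6 (8-bit) = 0b10010001 = 145

145


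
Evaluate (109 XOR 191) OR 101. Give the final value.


Step 1: 109 ^ 191 = 210
Step 2: 210 | 101 = 247

247


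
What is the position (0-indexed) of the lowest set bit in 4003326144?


0b11101110100111011110100011000000. Lowest set bit at position 6

6


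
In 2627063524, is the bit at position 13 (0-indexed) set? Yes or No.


0b10011100100101011100111011100100, bit 13 = 0. No

No


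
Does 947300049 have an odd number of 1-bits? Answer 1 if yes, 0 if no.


0b111000011101101010011011010001 has 16 ones => parity 0

0


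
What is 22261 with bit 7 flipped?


22261 ^ (1 << 7) = 22261 ^ 128 = 22133

22133


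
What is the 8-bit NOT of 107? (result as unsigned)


~0b1101011 = 0b10010100 = 148 (8-bit unsigned)

148


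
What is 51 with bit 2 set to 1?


51 | (1 << 2) = 51 | 4 = 55

55


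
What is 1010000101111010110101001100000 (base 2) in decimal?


1010000101111010110101001100000 in decimal = 1354590816

1354590816


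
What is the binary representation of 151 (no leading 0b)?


151 = 10010111 in binary

10010111


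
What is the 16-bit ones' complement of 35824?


35824 ^ 65535 = 29711

29711


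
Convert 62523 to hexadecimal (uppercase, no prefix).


62523 = F43B hex

F43B


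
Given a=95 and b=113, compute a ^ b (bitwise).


95 ^ 113 = 46

46


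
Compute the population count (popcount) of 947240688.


0b111000011101011011111011110000 has 18 set bits

18


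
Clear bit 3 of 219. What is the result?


219 & ~(1 << 3) = 211

211


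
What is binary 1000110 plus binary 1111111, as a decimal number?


1000110 + 1111111 = 11000101 = 197

197


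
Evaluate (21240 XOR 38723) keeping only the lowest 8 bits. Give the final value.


Step 1: 21240 ^ 38723 = 50619
Step 2: 50619 & 255 = 187

187


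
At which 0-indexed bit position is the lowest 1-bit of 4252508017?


0b11111101011110000001111101110001. Lowest set bit at position 0

0


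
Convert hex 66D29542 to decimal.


66D29542 hex = 1725076802 decimal

1725076802


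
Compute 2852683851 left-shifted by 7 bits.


0b10101010000010001000000001001011 << 7 = 0b101010100000100010000000010010110000000 = 365143532928

365143532928


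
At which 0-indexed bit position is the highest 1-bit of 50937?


0b1100011011111001. Highest set bit at position 15

15


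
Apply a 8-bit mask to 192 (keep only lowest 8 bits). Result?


192 & 255 = 192

192


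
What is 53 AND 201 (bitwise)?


0b110101 & 0b11001001 = 0b1 = 1

1


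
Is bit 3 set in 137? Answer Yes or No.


0b10001001, bit 3 = 1. Yes

Yes


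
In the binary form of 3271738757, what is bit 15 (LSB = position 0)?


0b11000011000000101100010110000101, position 15 = 1

1


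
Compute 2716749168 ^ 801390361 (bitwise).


0b10100001111011100100110101110000 ^ 0b101111110001000011111100011001 = 0b10001110001010100111001001101001 = 2385146473

2385146473


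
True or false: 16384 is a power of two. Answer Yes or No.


0b100000000000000. Only one bit set => Yes

Yes


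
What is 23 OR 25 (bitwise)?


0b10111 | 0b11001 = 0b11111 = 31

31


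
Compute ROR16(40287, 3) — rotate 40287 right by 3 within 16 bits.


Rotate 0b1001110101011111 right by 3 (16-bit) = 0b1111001110101011 = 62379

62379


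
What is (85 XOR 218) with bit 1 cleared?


Step 1: 85 ^ 218 = 143
Step 2: 143 & ~(1 << 1) = 141

141


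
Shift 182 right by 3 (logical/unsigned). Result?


0b10110110 >> 3 = 0b10110 = 22

22


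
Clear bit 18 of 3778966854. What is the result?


3778966854 & ~(1 << 18) = 3778704710

3778704710


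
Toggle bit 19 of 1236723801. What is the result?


1236723801 ^ (1 << 19) = 1236723801 ^ 524288 = 1237248089

1237248089


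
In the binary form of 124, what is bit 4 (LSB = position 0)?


0b1111100, position 4 = 1

1


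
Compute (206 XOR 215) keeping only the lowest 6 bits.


Step 1: 206 ^ 215 = 25
Step 2: 25 & 63 = 25

25


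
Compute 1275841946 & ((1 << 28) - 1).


1275841946 & 268435455 = 202100122

202100122


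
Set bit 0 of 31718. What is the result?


31718 | (1 << 0) = 31718 | 1 = 31719

31719


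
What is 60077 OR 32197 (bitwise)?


0b1110101010101101 | 0b111110111000101 = 0b1111111111101101 = 65517

65517


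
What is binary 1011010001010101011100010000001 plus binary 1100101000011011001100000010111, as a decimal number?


1011010001010101011100010000001 + 1100101000011011001100000010111 = 10111111001110000101000010011000 = 3208138904

3208138904


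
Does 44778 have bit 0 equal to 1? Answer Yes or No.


0b1010111011101010, bit 0 = 0. No

No


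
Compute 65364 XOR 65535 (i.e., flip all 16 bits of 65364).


65364 ^ 65535 = 171

171


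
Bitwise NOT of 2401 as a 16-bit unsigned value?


~0b100101100001 = 0b1111011010011110 = 63134 (16-bit unsigned)

63134


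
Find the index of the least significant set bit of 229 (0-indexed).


0b11100101. Lowest set bit at position 0

0


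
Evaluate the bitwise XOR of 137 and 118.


0b10001001 ^ 0b1110110 = 0b11111111 = 255

255


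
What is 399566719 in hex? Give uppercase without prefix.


399566719 = 17D0E77F hex

17D0E77F


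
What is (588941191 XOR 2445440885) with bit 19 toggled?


Step 1: 588941191 ^ 2445440885 = 3000561906
Step 2: 3000561906 ^ (1 << 19) = 3000561906 ^ 524288 = 3000037618

3000037618


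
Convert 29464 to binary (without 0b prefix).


29464 = 111001100011000 in binary

111001100011000


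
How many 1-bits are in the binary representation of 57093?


0b1101111100000101 has 9 set bits

9


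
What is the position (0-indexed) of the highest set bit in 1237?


0b10011010101. Highest set bit at position 10

10


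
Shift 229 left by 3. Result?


0b11100101 << 3 = 0b11100101000 = 1832

1832


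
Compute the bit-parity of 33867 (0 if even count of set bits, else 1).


0b1000010001001011 has 6 ones => parity 0

0


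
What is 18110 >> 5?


0b100011010111110 >> 5 = 0b1000110101 = 565

565


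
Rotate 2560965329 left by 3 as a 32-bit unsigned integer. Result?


Rotate 0b10011000101001010011101011010001 left by 3 (32-bit) = 0b11000101001010011101011010001100 = 3307853452

3307853452


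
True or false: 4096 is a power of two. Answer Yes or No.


0b1000000000000. Only one bit set => Yes

Yes


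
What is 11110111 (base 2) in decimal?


11110111 in decimal = 247

247


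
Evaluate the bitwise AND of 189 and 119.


0b10111101 & 0b1110111 = 0b110101 = 53

53


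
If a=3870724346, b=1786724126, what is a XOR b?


3870724346 ^ 1786724126 = 2362028004

2362028004


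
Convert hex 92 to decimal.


92 hex = 146 decimal

146


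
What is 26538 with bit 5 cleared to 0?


26538 & ~(1 << 5) = 26506

26506


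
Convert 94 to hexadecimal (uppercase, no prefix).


94 = 5E hex

5E


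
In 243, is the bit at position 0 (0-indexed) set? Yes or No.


0b11110011, bit 0 = 1. Yes

Yes


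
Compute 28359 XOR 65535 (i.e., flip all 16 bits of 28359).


28359 ^ 65535 = 37176

37176


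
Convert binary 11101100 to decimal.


11101100 in decimal = 236

236


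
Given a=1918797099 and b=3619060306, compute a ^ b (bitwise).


1918797099 ^ 3619060306 = 2783510393

2783510393


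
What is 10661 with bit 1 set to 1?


10661 | (1 << 1) = 10661 | 2 = 10663

10663


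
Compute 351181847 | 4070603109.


0b10100111011101001110000010111 | 0b11110010101000000111100101100101 = 0b11110110111011101111110101110111 = 4142857591

4142857591


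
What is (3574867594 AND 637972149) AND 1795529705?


Step 1: 3574867594 & 637972149 = 67380864
Step 2: 67380864 & 1795529705 = 262784

262784


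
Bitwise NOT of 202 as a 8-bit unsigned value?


~0b11001010 = 0b110101 = 53 (8-bit unsigned)

53


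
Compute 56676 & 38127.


0b1101110101100100 & 0b1001010011101111 = 0b1001010001100100 = 37988

37988


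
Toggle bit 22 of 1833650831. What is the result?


1833650831 ^ (1 << 22) = 1833650831 ^ 4194304 = 1829456527

1829456527


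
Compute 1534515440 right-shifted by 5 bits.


0b1011011011101101101100011110000 >> 5 = 0b10110110111011011011000111 = 47953607

47953607


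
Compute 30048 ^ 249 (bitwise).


0b111010101100000 ^ 0b11111001 = 0b111010110011001 = 30105

30105


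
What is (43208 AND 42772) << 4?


Step 1: 43208 & 42772 = 40960
Step 2: 40960 << 4 = 655360

655360


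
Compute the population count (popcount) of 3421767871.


0b11001011111101000000100010111111 has 18 set bits

18


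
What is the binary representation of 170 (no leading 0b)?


170 = 10101010 in binary

10101010


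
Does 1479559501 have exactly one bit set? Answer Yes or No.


0b1011000001100000100100101001101. Multiple bits set => No

No


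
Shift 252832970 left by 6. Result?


0b1111000100011110110011001010 << 6 = 0b1111000100011110110011001010000000 = 16181310080

16181310080


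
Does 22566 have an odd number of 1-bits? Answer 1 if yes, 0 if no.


0b101100000100110 has 6 ones => parity 0

0


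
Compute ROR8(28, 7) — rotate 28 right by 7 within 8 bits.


Rotate 0b11100 right by 7 (8-bit) = 0b111000 = 56

56


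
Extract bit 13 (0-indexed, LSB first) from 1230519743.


0b1001001010110000011110110111111, position 13 = 1

1


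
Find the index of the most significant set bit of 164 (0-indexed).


0b10100100. Highest set bit at position 7

7


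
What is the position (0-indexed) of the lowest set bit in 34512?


0b1000011011010000. Lowest set bit at position 4

4


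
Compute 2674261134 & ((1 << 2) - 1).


2674261134 & 3 = 2

2


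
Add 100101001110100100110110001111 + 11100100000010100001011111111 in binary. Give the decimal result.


100101001110100100110110001111 + 11100100000010100001011111111 = 1000001101110111001000010001110 = 1102811278

1102811278


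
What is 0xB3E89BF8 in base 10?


B3E89BF8 hex = 3018365944 decimal

3018365944


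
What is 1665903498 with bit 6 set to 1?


1665903498 | (1 << 6) = 1665903498 | 64 = 1665903562

1665903562


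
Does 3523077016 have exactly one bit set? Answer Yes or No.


0b11010001111111011110001110011000. Multiple bits set => No

No


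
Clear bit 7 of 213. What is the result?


213 & ~(1 << 7) = 85

85


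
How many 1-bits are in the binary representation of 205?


0b11001101 has 5 set bits

5


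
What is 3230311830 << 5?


0b11000000100010101010010110010110 << 5 = 0b1100000010001010101001011001011000000 = 103369978560

103369978560


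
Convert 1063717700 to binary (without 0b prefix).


1063717700 = 111111011001110000101101000100 in binary

111111011001110000101101000100


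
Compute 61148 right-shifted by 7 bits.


0b1110111011011100 >> 7 = 0b111011101 = 477

477


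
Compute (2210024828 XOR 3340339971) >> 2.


Step 1: 2210024828 ^ 3340339971 = 1151583871
Step 2: 1151583871 >> 2 = 287895967

287895967


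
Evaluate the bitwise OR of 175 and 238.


0b10101111 | 0b11101110 = 0b11101111 = 239

239


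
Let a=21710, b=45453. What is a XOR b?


21710 ^ 45453 = 58691

58691


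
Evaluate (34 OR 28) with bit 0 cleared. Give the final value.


Step 1: 34 | 28 = 62
Step 2: 62 & ~(1 << 0) = 62

62


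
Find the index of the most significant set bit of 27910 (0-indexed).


0b110110100000110. Highest set bit at position 14

14


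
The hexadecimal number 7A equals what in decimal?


7A hex = 122 decimal

122


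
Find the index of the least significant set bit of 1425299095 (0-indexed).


0b1010100111101000101011010010111. Lowest set bit at position 0

0


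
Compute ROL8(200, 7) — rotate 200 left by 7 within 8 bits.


Rotate 0b11001000 left by 7 (8-bit) = 0b1100100 = 100

100


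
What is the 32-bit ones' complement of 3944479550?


3944479550 ^ 4294967295 = 350487745

350487745


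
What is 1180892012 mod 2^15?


1180892012 & 32767 = 31596

31596


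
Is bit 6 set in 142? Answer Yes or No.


0b10001110, bit 6 = 0. No

No


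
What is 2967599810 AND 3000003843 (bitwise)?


0b10110000111000011111101011000010 & 0b10110010110100000110110100000011 = 0b10110000110000000110100000000010 = 2965399554

2965399554


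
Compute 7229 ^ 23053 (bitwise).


0b1110000111101 ^ 0b101101000001101 = 0b100011000110000 = 17968

17968


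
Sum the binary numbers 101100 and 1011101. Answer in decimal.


101100 + 1011101 = 10001001 = 137

137


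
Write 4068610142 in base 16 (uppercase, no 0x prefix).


4068610142 = F282105E hex

F282105E


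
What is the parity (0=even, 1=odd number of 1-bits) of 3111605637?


0b10111001011101110101010110000101 has 18 ones => parity 0

0


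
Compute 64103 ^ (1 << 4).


64103 ^ (1 << 4) = 64103 ^ 16 = 64119

64119


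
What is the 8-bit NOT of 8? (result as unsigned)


~0b1000 = 0b11110111 = 247 (8-bit unsigned)

247


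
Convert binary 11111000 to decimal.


11111000 in decimal = 248

248


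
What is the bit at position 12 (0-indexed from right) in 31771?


0b111110000011011, position 12 = 1

1


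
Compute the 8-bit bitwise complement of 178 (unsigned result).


~0b10110010 = 0b1001101 = 77 (8-bit unsigned)

77


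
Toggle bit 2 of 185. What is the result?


185 ^ (1 << 2) = 185 ^ 4 = 189

189


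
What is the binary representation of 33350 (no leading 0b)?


33350 = 1000001001000110 in binary

1000001001000110


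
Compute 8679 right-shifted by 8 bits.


0b10000111100111 >> 8 = 0b100001 = 33

33


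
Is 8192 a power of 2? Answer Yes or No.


0b10000000000000. Only one bit set => Yes

Yes


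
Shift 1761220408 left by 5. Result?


0b1101000111110100001011100111000 << 5 = 0b110100011111010000101110011100000000 = 56359053056

56359053056


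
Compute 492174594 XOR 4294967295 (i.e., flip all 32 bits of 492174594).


492174594 ^ 4294967295 = 3802792701

3802792701


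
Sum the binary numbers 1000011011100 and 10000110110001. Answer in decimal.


1000011011100 + 10000110110001 = 11001010001101 = 12941

12941


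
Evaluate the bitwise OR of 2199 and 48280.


0b100010010111 | 0b1011110010011000 = 0b1011110010011111 = 48287

48287


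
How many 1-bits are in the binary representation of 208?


0b11010000 has 3 set bits

3


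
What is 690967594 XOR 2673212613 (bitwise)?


0b101001001011110101010000101010 ^ 0b10011111010101011111110011000101 = 0b10110110011110101010100011101111 = 3061491951

3061491951


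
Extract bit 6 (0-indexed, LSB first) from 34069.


0b1000010100010101, position 6 = 0

0


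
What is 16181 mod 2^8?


16181 & 255 = 53

53


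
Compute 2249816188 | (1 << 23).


2249816188 | (1 << 23) = 2249816188 | 8388608 = 2258204796

2258204796


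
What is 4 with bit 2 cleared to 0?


4 & ~(1 << 2) = 0

0


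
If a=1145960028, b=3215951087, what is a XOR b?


1145960028 ^ 3215951087 = 4225921715

4225921715


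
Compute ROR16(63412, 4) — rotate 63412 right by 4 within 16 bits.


Rotate 0b1111011110110100 right by 4 (16-bit) = 0b100111101111011 = 20347

20347


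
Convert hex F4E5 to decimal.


F4E5 hex = 62693 decimal

62693


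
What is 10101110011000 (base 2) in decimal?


10101110011000 in decimal = 11160

11160


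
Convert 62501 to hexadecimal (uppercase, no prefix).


62501 = F425 hex

F425


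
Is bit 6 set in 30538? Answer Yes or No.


0b111011101001010, bit 6 = 1. Yes

Yes


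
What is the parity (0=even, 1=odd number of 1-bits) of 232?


0b11101000 has 4 ones => parity 0

0


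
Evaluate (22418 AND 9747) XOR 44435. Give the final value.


Step 1: 22418 & 9747 = 1554
Step 2: 1554 ^ 44435 = 43905

43905


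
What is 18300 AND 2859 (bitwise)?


0b100011101111100 & 0b101100101011 = 0b1100101000 = 808

808


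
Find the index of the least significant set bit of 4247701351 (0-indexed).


0b11111101001011101100011101100111. Lowest set bit at position 0

0


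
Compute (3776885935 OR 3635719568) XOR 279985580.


Step 1: 3776885935 | 3635719568 = 4190027199
Step 2: 4190027199 ^ 279985580 = 3910041619

3910041619


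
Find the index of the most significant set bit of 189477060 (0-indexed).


0b1011010010110011000011000100. Highest set bit at position 27

27


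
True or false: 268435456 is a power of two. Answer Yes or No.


0b10000000000000000000000000000. Only one bit set => Yes

Yes


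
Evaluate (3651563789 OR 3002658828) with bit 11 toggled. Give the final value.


Step 1: 3651563789 | 3002658828 = 4227789069
Step 2: 4227789069 ^ (1 << 11) = 4227789069 ^ 2048 = 4227791117

4227791117


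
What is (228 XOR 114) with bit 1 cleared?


Step 1: 228 ^ 114 = 150
Step 2: 150 & ~(1 << 1) = 148

148


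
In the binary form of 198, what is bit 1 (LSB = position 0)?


0b11000110, position 1 = 1

1


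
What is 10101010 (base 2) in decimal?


10101010 in decimal = 170

170


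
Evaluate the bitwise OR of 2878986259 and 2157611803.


0b10101011100110011101100000010011 | 0b10000000100110101000101100011011 = 0b10101011100110111101101100011011 = 2879118107

2879118107


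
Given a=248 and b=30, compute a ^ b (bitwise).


248 ^ 30 = 230

230


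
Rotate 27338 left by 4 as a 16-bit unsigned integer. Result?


Rotate 0b110101011001010 left by 4 (16-bit) = 0b1010110010100110 = 44198

44198


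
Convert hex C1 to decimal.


C1 hex = 193 decimal

193


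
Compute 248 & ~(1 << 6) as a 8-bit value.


248 & ~(1 << 6) = 184

184


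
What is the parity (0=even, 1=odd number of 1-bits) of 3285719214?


0b11000011110110000001100010101110 has 15 ones => parity 1

1


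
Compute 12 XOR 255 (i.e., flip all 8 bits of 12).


12 ^ 255 = 243

243


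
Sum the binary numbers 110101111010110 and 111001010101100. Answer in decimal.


110101111010110 + 111001010101100 = 1101111010000010 = 56962

56962


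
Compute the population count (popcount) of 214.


0b11010110 has 5 set bits

5


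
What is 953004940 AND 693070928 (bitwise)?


0b111000110011011011001110001100 & 0b101001010011110110110001010000 = 0b101000010011010010000000000000 = 676143104

676143104


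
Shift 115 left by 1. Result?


0b1110011 << 1 = 0b11100110 = 230

230


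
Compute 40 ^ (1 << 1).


40 ^ (1 << 1) = 40 ^ 2 = 42

42


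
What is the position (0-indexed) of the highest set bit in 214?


0b11010110. Highest set bit at position 7

7


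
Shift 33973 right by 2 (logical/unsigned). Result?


0b1000010010110101 >> 2 = 0b10000100101101 = 8493

8493


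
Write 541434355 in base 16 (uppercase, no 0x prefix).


541434355 = 2045A1F3 hex

2045A1F3


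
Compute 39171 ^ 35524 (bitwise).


0b1001100100000011 ^ 0b1000101011000100 = 0b1001111000111 = 5063

5063


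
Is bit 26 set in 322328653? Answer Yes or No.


0b10011001101100101100001001101, bit 26 = 0. No

No


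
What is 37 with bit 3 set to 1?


37 | (1 << 3) = 37 | 8 = 45

45


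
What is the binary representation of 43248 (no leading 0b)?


43248 = 1010100011110000 in binary

1010100011110000


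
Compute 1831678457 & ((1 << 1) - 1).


1831678457 & 1 = 1

1


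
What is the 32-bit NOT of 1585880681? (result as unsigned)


~0b1011110100001101001111001101001 = 0b10100001011110010110000110010110 = 2709086614 (32-bit unsigned)

2709086614


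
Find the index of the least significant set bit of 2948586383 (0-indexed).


0b10101111101111111101101110001111. Lowest set bit at position 0

0


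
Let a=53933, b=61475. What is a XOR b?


53933 ^ 61475 = 8846

8846


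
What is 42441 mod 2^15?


42441 & 32767 = 9673

9673


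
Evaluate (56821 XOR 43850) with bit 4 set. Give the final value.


Step 1: 56821 ^ 43850 = 30399
Step 2: 30399 | (1 << 4) = 30399 | 16 = 30399

30399


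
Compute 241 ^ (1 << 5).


241 ^ (1 << 5) = 241 ^ 32 = 209

209


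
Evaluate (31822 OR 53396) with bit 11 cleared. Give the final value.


Step 1: 31822 | 53396 = 64734
Step 2: 64734 & ~(1 << 11) = 62686

62686


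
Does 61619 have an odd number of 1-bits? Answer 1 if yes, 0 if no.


0b1111000010110011 has 9 ones => parity 1

1


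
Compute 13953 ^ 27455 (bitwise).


0b11011010000001 ^ 0b110101100111111 = 0b101110110111110 = 23998

23998


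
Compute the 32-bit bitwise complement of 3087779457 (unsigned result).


~0b10111000000010111100011010000001 = 0b1000111111101000011100101111110 = 1207187838 (32-bit unsigned)

1207187838


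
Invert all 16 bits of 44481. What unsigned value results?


44481 ^ 65535 = 21054

21054


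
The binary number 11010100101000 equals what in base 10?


11010100101000 in decimal = 13608

13608


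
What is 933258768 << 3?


0b110111101000000110011000010000 << 3 = 0b110111101000000110011000010000000 = 7466070144

7466070144


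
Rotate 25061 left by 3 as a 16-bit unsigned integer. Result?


Rotate 0b110000111100101 left by 3 (16-bit) = 0b111100101011 = 3883

3883


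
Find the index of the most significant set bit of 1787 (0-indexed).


0b11011111011. Highest set bit at position 10

10


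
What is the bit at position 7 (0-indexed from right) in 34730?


0b1000011110101010, position 7 = 1

1


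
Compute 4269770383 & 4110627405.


0b11111110011111111000011010001111 & 0b11110101000000110011001001001101 = 0b11110100000000110000001000001101 = 4093837837

4093837837


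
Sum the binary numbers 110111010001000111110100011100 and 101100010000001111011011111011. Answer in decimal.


110111010001000111110100011100 + 101100010000001111011011111011 = 1100011100001010111010000010111 = 1669690391

1669690391


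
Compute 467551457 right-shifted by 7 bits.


0b11011110111100100010011100001 >> 7 = 0b1101111011110010001001 = 3652745

3652745


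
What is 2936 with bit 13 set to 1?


2936 | (1 << 13) = 2936 | 8192 = 11128

11128


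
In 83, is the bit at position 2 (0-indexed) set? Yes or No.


0b1010011, bit 2 = 0. No

No


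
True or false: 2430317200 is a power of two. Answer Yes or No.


0b10010000110110111011001010010000. Multiple bits set => No

No


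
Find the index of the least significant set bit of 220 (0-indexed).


0b11011100. Lowest set bit at position 2

2


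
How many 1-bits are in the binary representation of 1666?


0b11010000010 has 4 set bits

4


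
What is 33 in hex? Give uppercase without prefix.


33 = 21 hex

21


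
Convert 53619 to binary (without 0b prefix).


53619 = 1101000101110011 in binary

1101000101110011


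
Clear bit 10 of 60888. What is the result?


60888 & ~(1 << 10) = 59864

59864


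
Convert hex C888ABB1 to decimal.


C888ABB1 hex = 3364400049 decimal

3364400049


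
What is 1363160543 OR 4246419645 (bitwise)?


0b1010001010000000010110111011111 | 0b11111101000110110011100010111101 = 0b11111101010110110011110111111111 = 4250615295

4250615295


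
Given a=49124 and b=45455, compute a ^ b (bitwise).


49124 ^ 45455 = 3691

3691


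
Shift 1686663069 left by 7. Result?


0b1100100100010000110111110011101 << 7 = 0b11001001000100001101111100111010000000 = 215892872832

215892872832


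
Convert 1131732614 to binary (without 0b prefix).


1131732614 = 1000011011101001101111010000110 in binary

1000011011101001101111010000110


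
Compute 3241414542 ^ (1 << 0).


3241414542 ^ (1 << 0) = 3241414542 ^ 1 = 3241414543

3241414543


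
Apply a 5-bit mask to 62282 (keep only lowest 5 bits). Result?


62282 & 31 = 10

10


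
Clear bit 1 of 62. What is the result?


62 & ~(1 << 1) = 60

60


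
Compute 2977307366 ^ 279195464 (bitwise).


0b10110001011101100001101011100110 ^ 0b10000101001000010111101001000 = 0b10100001110100100011010110101110 = 2714908078

2714908078


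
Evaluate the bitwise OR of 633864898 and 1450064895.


0b100101110010000000001011000010 | 0b1010110011011100011101111111111 = 0b1110111111011100011101111111111 = 2012101631

2012101631


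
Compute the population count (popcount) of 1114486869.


0b1000010011011011011100001010101 has 15 set bits

15


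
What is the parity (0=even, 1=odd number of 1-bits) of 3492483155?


0b11010000001010110001000001010011 has 12 ones => parity 0

0


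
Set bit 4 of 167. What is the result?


167 | (1 << 4) = 167 | 16 = 183

183


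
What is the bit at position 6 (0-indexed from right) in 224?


0b11100000, position 6 = 1

1


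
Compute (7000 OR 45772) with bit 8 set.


Step 1: 7000 | 45772 = 48092
Step 2: 48092 | (1 << 8) = 48092 | 256 = 48092

48092


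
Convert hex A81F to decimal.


A81F hex = 43039 decimal

43039


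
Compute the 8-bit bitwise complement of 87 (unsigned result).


~0b1010111 = 0b10101000 = 168 (8-bit unsigned)

168


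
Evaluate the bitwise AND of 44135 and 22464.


0b1010110001100111 & 0b101011111000000 = 0b10001000000 = 1088

1088


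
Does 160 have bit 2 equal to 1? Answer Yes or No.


0b10100000, bit 2 = 0. No

No


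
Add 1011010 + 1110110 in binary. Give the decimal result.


1011010 + 1110110 = 11010000 = 208

208


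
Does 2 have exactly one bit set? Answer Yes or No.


0b10. Only one bit set => Yes

Yes


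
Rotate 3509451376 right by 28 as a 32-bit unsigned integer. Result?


Rotate 0b11010001001011011111101001110000 right by 28 (32-bit) = 0b10010110111111010011100001101 = 316647181

316647181


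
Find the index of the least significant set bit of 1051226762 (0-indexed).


0b111110101010000111001010001010. Lowest set bit at position 1

1


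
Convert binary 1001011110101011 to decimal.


1001011110101011 in decimal = 38827

38827


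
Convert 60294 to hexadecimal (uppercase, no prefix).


60294 = EB86 hex

EB86


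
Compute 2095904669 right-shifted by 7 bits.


0b1111100111011001111011110011101 >> 7 = 0b111110011101100111101111 = 16374255

16374255


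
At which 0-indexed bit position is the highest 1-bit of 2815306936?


0b10100111110011100010110010111000. Highest set bit at position 31

31


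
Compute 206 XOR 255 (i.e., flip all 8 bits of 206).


206 ^ 255 = 49

49


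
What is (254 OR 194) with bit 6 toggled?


Step 1: 254 | 194 = 254
Step 2: 254 ^ (1 << 6) = 254 ^ 64 = 190

190


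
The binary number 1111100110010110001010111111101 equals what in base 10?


1111100110010110001010111111101 in decimal = 2093684221

2093684221


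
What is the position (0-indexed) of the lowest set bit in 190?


0b10111110. Lowest set bit at position 1

1


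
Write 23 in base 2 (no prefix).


23 = 10111 in binary

10111


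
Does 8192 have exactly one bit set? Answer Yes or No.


0b10000000000000. Only one bit set => Yes

Yes


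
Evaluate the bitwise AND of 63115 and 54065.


0b1111011010001011 & 0b1101001100110001 = 0b1101001000000001 = 53761

53761


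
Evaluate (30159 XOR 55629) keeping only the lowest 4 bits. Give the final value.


Step 1: 30159 ^ 55629 = 44162
Step 2: 44162 & 15 = 2

2


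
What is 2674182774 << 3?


0b10011111011001001100101001110110 << 3 = 0b10011111011001001100101001110110000 = 21393462192

21393462192


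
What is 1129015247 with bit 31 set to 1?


1129015247 | (1 << 31) = 1129015247 | 2147483648 = 3276498895

3276498895


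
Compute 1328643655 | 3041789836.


0b1001111001100010111111001000111 | 0b10110101010011100000011110001100 = 0b11111111011111110111111111001111 = 4286545871

4286545871


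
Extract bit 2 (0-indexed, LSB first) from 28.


0b11100, position 2 = 1

1


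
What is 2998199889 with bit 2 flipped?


2998199889 ^ (1 << 2) = 2998199889 ^ 4 = 2998199893

2998199893


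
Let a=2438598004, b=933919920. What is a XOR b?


2438598004 ^ 933919920 = 2800775620

2800775620


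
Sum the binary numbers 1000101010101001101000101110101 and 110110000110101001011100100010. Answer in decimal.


1000101010101001101000101110101 + 110110000110101001011100100010 = 1111011011011110110100010010111 = 2070898839

2070898839


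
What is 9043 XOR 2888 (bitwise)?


0b10001101010011 ^ 0b101101001000 = 0b10100000011011 = 10267

10267


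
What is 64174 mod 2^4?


64174 & 15 = 14

14


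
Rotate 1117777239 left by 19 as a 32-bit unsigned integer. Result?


Rotate 0b1000010100111111110110101010111 left by 19 (32-bit) = 0b1101010101110100001010011111111 = 1790579967

1790579967


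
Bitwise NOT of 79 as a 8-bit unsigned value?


~0b1001111 = 0b10110000 = 176 (8-bit unsigned)

176


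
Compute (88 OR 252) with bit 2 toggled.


Step 1: 88 | 252 = 252
Step 2: 252 ^ (1 << 2) = 252 ^ 4 = 248

248


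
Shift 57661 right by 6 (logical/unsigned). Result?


0b1110000100111101 >> 6 = 0b1110000100 = 900

900


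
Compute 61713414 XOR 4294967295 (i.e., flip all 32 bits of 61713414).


61713414 ^ 4294967295 = 4233253881

4233253881


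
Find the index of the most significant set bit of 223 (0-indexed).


0b11011111. Highest set bit at position 7

7


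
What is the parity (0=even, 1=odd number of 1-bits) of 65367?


0b1111111101010111 has 13 ones => parity 1

1


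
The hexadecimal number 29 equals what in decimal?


29 hex = 41 decimal

41


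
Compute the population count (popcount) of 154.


0b10011010 has 4 set bits

4


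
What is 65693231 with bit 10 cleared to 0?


65693231 & ~(1 << 10) = 65692207

65692207


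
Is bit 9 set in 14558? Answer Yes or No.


0b11100011011110, bit 9 = 0. No

No


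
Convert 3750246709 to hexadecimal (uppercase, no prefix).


3750246709 = DF883935 hex

DF883935


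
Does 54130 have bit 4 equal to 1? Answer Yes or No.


0b1101001101110010, bit 4 = 1. Yes

Yes


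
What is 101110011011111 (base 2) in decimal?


101110011011111 in decimal = 23775

23775


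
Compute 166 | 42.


0b10100110 | 0b101010 = 0b10101110 = 174

174


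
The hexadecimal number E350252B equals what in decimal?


E350252B hex = 3813680427 decimal

3813680427


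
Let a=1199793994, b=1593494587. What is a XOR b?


1199793994 ^ 1593494587 = 427404145

427404145


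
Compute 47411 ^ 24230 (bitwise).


0b1011100100110011 ^ 0b101111010100110 = 0b1110011110010101 = 59285

59285


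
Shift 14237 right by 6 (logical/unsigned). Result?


0b11011110011101 >> 6 = 0b11011110 = 222

222


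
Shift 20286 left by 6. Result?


0b100111100111110 << 6 = 0b100111100111110000000 = 1298304

1298304


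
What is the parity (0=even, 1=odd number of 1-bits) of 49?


0b110001 has 3 ones => parity 1

1


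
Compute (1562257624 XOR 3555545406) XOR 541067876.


Step 1: 1562257624 ^ 3555545406 = 2398321126
Step 2: 2398321126 ^ 541067876 = 2930996098

2930996098


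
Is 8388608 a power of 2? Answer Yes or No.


0b100000000000000000000000. Only one bit set => Yes

Yes


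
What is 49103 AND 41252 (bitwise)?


0b1011111111001111 & 0b1010000100100100 = 0b1010000100000100 = 41220

41220


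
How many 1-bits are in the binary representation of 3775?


0b111010111111 has 10 set bits

10


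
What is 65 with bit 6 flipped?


65 ^ (1 << 6) = 65 ^ 64 = 1

1


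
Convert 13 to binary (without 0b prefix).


13 = 1101 in binary

1101


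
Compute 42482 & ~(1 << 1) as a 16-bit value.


42482 & ~(1 << 1) = 42480

42480


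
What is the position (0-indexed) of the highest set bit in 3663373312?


0b11011010010110101010010000000000. Highest set bit at position 31

31


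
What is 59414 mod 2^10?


59414 & 1023 = 22

22


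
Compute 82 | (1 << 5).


82 | (1 << 5) = 82 | 32 = 114

114


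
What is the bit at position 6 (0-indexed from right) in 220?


0b11011100, position 6 = 1

1


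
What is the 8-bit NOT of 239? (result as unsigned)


~0b11101111 = 0b10000 = 16 (8-bit unsigned)

16


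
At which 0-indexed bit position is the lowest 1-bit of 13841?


0b11011000010001. Lowest set bit at position 0

0


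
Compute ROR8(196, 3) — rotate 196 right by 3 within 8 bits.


Rotate 0b11000100 right by 3 (8-bit) = 0b10011000 = 152

152


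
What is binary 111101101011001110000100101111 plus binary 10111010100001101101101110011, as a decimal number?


111101101011001110000100101111 + 10111010100001101101101110011 = 1010100111111011011110010100010 = 1425915042

1425915042


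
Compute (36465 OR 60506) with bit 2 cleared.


Step 1: 36465 | 60506 = 61051
Step 2: 61051 & ~(1 << 2) = 61051

61051


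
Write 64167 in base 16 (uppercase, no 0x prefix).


64167 = FAA7 hex

FAA7


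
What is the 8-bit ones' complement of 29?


29 ^ 255 = 226

226


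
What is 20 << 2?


0b10100 << 2 = 0b1010000 = 80

80


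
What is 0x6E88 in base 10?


6E88 hex = 28296 decimal

28296


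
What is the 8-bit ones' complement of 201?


201 ^ 255 = 54

54


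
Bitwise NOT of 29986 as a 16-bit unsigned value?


~0b111010100100010 = 0b1000101011011101 = 35549 (16-bit unsigned)

35549


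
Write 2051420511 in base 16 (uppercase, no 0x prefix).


2051420511 = 7A46315F hex

7A46315F


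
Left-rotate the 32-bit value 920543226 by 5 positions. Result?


Rotate 0b110110110111100101111111111010 left by 5 (32-bit) = 0b11011011110010111111111101000110 = 3687579462

3687579462


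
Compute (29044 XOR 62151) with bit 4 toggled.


Step 1: 29044 ^ 62151 = 33715
Step 2: 33715 ^ (1 << 4) = 33715 ^ 16 = 33699

33699


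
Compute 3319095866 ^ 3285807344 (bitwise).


0b11000101110101010110001000111010 ^ 0b11000011110110010111000011110000 = 0b110000011000001001011001010 = 101454538

101454538


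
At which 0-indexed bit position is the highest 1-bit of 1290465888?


0b1001100111010101111001001100000. Highest set bit at position 30

30


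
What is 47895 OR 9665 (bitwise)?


0b1011101100010111 | 0b10010111000001 = 0b1011111111010111 = 49111

49111


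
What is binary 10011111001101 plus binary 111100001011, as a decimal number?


10011111001101 + 111100001011 = 11011011011000 = 14040

14040


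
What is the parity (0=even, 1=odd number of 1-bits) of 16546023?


0b111111000111100011100111 has 16 ones => parity 0

0


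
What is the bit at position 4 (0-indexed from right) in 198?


0b11000110, position 4 = 0

0


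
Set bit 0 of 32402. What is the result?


32402 | (1 << 0) = 32402 | 1 = 32403

32403


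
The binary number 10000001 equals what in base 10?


10000001 in decimal = 129

129


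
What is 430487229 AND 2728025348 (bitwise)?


0b11001101010001011011010111101 & 0b10100010100110100101110100000100 = 0b100010000001010000000100 = 8918020

8918020


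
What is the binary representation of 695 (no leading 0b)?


695 = 1010110111 in binary

1010110111


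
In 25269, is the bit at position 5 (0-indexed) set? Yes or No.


0b110001010110101, bit 5 = 1. Yes

Yes


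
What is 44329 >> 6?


0b1010110100101001 >> 6 = 0b1010110100 = 692

692


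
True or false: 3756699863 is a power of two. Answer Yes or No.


0b11011111111010101011000011010111. Multiple bits set => No

No


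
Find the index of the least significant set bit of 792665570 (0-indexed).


0b101111001111110001110111100010. Lowest set bit at position 1

1


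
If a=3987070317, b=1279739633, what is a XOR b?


3987070317 ^ 1279739633 = 2715982748

2715982748


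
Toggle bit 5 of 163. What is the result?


163 ^ (1 << 5) = 163 ^ 32 = 131

131


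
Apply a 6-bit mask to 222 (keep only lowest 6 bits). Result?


222 & 63 = 30

30


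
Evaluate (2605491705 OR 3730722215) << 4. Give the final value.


Step 1: 2605491705 | 3730722215 = 3747540479
Step 2: 3747540479 << 4 = 59960647664

59960647664


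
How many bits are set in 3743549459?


0b11011111001000100000100000010011 has 13 set bits

13


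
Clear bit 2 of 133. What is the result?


133 & ~(1 << 2) = 129

129


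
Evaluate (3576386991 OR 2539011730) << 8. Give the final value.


Step 1: 3576386991 | 2539011730 = 3615457215
Step 2: 3615457215 << 8 = 925557047040

925557047040


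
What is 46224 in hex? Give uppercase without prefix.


46224 = B490 hex

B490


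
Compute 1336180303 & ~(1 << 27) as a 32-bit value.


1336180303 & ~(1 << 27) = 1201962575

1201962575


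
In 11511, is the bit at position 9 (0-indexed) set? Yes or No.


0b10110011110111, bit 9 = 0. No

No


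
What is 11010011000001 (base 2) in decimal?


11010011000001 in decimal = 13505

13505


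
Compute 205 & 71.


0b11001101 & 0b1000111 = 0b1000101 = 69

69


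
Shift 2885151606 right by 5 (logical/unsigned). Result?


0b10101011111101111110101101110110 >> 5 = 0b101010111111011111101011011 = 90160987

90160987


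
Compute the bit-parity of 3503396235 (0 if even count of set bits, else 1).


0b11010000110100011001010110001011 has 15 ones => parity 1

1


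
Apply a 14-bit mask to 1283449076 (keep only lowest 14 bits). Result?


1283449076 & 16383 = 8436

8436


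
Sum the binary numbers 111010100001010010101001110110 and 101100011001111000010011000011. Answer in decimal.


111010100001010010101001110110 + 101100011001111000010011000011 = 1100110111011001010111100111001 = 1726787385

1726787385


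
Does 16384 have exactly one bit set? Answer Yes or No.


0b100000000000000. Only one bit set => Yes

Yes
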